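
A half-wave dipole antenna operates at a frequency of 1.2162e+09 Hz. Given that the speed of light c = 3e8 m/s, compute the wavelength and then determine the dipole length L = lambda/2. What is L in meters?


lambda = c / f = 3.0000e+08 / 1.2162e+09 = 0.2466700 m
L = lambda / 2 = 0.2466700 / 2 = 0.1233 m

0.1233 m


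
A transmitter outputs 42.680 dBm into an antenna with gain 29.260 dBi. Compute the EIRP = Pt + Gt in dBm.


EIRP = Pt + Gt = 42.680 + 29.260 = 71.94 dBm

71.94 dBm


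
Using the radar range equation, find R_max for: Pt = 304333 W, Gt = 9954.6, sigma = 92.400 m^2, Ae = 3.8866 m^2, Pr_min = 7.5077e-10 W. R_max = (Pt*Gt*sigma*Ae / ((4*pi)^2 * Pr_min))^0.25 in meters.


R^4 = 304333*9954.6*92.400*3.8866 / ((4*pi)^2 * 7.5077e-10) = 9.176732e+18
R_max = 9.176732e+18^0.25 = 55039 m

55039 m


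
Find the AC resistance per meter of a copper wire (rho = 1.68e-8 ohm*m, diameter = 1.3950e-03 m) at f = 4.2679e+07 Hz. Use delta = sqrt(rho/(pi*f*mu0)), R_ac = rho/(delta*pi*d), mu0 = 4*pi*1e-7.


delta = sqrt(1.68e-8 / (pi * 4.2679e+07 * 4*pi*1e-7)) = 9.985450e-06 m
R_ac = 1.68e-8 / (9.985450e-06 * pi * 1.3950e-03) = 0.3839 ohm/m

0.3839 ohm/m


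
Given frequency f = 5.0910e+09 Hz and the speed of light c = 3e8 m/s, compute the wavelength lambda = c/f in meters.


lambda = c / f = 3.0000e+08 / 5.0910e+09 = 0.05893 m

0.05893 m


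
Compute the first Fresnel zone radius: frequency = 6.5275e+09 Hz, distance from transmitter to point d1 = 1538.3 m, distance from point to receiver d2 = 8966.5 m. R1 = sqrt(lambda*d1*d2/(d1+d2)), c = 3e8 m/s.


lambda = c / f = 3.0000e+08 / 6.5275e+09 = 0.04595940 m
R1 = sqrt(0.04595940 * 1538.3 * 8966.5 / (1538.3 + 8966.5)) = 7.768 m

7.768 m


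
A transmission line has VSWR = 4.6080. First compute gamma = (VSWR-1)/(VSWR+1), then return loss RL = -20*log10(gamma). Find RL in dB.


gamma = (4.6080 - 1) / (4.6080 + 1) = 0.6433666
RL = -20 * log10(0.6433666) = 3.831 dB

3.831 dB


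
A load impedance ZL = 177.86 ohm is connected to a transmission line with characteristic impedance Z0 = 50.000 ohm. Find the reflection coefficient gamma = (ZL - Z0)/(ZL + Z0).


gamma = (177.86 - 50.000) / (177.86 + 50.000) = 0.5611

0.5611


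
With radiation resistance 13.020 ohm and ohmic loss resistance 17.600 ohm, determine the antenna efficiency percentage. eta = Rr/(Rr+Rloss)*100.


eta = 13.020 / (13.020 + 17.600) * 100 = 42.52%

42.52%


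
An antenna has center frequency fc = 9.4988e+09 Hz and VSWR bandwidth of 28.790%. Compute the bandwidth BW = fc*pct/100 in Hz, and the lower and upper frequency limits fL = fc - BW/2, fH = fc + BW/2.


BW = 9.4988e+09 * 28.790/100 = 2.734705e+09 Hz
fL = 9.4988e+09 - 2.734705e+09/2 = 8.131e+09 Hz
fH = 9.4988e+09 + 2.734705e+09/2 = 1.087e+10 Hz

BW=2.735e+09 Hz, fL=8.131e+09 Hz, fH=1.087e+10 Hz


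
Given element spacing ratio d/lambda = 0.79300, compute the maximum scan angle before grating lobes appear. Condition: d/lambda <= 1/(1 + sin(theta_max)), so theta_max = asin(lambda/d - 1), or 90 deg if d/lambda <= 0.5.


lambda/d - 1 = 1/0.79300 - 1 = 0.2610340
theta_max = asin(0.2610340) = 15.13 deg

15.13 deg


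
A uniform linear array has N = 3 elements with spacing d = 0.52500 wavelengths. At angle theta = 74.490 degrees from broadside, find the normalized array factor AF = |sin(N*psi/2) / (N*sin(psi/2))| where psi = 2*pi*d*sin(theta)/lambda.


psi = 2*pi*0.52500*sin(74.490 deg) = 3.178547 rad
AF = |sin(3*3.178547/2) / (3*sin(3.178547/2))| = 0.3329

0.3329


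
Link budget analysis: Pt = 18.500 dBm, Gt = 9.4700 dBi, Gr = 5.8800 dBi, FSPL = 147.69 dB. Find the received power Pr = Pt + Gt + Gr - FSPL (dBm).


Pr = 18.500 + 9.4700 + 5.8800 - 147.69 = -113.84 dBm

-113.84 dBm


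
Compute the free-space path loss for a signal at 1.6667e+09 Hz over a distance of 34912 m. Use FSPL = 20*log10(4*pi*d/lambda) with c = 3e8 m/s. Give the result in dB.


lambda = c / f = 3.0000e+08 / 1.6667e+09 = 0.1799964 m
FSPL = 20 * log10(4*pi*34912/0.1799964) = 127.7 dB

127.7 dB


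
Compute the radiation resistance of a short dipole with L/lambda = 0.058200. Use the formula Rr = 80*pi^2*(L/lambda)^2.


Rr = 80 * pi^2 * (0.058200)^2 = 80 * 9.869604 * 3.387240e-03 = 2.674 ohm

2.674 ohm


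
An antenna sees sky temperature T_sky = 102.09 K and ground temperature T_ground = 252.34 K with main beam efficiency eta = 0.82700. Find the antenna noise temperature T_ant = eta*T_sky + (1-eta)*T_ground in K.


T_ant = 0.82700 * 102.09 + (1 - 0.82700) * 252.34 = 128.1 K

128.1 K


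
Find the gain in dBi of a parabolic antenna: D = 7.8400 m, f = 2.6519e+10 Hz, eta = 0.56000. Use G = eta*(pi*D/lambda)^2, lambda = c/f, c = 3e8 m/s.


lambda = c / f = 3.0000e+08 / 2.6519e+10 = 0.01131264 m
G_linear = 0.56000 * (pi * 7.8400 / 0.01131264)^2 = 2.654556e+06
G_dBi = 10 * log10(2.654556e+06) = 64.24 dBi

64.24 dBi


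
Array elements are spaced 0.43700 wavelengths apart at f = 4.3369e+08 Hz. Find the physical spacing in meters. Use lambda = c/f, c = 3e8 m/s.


lambda = c / f = 3.0000e+08 / 4.3369e+08 = 0.6917383 m
d = 0.43700 * 0.6917383 = 0.3023 m

0.3023 m


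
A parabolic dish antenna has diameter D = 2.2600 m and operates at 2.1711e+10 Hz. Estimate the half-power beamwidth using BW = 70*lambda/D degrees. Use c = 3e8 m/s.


lambda = c / f = 3.0000e+08 / 2.1711e+10 = 0.01381788 m
BW = 70 * 0.01381788 / 2.2600 = 0.4280 deg

0.4280 deg


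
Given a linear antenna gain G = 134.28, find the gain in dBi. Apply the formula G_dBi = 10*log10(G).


G_dBi = 10 * log10(134.28) = 21.28 dBi

21.28 dBi


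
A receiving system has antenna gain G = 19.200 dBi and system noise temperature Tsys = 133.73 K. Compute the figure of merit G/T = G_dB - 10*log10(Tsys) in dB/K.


G/T = 19.200 - 10*log10(133.73) = 19.200 - 21.26229 = -2.062 dB/K

-2.062 dB/K


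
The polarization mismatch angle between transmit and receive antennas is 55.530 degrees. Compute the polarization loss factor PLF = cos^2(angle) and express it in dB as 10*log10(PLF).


PLF_linear = cos^2(55.530 deg) = 0.3203273
PLF_dB = 10 * log10(0.3203273) = -4.944 dB

-4.944 dB


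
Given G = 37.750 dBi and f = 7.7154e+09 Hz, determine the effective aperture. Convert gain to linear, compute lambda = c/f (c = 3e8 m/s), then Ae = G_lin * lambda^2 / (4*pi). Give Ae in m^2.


lambda = c / f = 3.0000e+08 / 7.7154e+09 = 0.03888327 m
G_linear = 10^(37.750/10) = 5956.621
Ae = G_linear * lambda^2 / (4*pi) = 5956.621 * 0.03888327^2 / (4*pi) = 0.7167 m^2

0.7167 m^2


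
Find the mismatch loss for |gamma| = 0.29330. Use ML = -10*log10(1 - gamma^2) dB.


ML = -10 * log10(1 - 0.29330^2) = -10 * log10(0.91397511) = 0.3907 dB

0.3907 dB


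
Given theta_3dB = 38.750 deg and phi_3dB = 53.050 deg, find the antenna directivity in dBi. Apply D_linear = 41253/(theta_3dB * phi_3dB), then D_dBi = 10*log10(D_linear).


D_linear = 41253 / (38.750 * 53.050) = 20.06774
D_dBi = 10 * log10(20.06774) = 13.02 dBi

13.02 dBi


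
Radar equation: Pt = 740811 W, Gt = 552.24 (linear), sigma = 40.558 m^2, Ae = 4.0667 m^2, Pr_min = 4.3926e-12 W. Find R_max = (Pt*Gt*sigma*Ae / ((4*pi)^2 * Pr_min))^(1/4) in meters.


R^4 = 740811*552.24*40.558*4.0667 / ((4*pi)^2 * 4.3926e-12) = 9.727754e+19
R_max = 9.727754e+19^0.25 = 99312 m

99312 m


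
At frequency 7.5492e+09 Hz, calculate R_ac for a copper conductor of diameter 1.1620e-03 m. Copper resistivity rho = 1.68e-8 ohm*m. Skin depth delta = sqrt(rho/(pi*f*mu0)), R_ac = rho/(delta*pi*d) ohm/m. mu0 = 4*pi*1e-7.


delta = sqrt(1.68e-8 / (pi * 7.5492e+09 * 4*pi*1e-7)) = 7.508001e-07 m
R_ac = 1.68e-8 / (7.508001e-07 * pi * 1.1620e-03) = 6.130 ohm/m

6.130 ohm/m


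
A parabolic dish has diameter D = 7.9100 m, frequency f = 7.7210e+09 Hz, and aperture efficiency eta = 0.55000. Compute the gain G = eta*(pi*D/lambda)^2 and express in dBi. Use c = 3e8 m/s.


lambda = c / f = 3.0000e+08 / 7.7210e+09 = 0.03885507 m
G_linear = 0.55000 * (pi * 7.9100 / 0.03885507)^2 = 224967.6
G_dBi = 10 * log10(224967.6) = 53.52 dBi

53.52 dBi


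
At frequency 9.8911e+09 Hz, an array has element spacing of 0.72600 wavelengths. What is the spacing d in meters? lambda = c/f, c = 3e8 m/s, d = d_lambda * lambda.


lambda = c / f = 3.0000e+08 / 9.8911e+09 = 0.03033030 m
d = 0.72600 * 0.03033030 = 0.02202 m

0.02202 m


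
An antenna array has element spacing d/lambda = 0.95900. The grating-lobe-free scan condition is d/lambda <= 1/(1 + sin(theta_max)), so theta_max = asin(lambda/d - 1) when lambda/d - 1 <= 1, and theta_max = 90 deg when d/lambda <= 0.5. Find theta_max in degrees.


lambda/d - 1 = 1/0.95900 - 1 = 0.04275287
theta_max = asin(0.04275287) = 2.450 deg

2.450 deg


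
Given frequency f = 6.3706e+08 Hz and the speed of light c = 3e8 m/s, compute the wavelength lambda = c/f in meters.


lambda = c / f = 3.0000e+08 / 6.3706e+08 = 0.4709 m

0.4709 m


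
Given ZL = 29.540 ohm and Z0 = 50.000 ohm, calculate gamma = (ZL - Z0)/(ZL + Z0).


gamma = (29.540 - 50.000) / (29.540 + 50.000) = -0.2572

-0.2572


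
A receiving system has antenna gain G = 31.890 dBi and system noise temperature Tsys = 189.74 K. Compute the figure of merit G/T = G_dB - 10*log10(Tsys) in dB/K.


G/T = 31.890 - 10*log10(189.74) = 31.890 - 22.78159 = 9.108 dB/K

9.108 dB/K


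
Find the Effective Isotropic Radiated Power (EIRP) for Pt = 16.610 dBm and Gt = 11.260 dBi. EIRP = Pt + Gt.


EIRP = Pt + Gt = 16.610 + 11.260 = 27.87 dBm

27.87 dBm


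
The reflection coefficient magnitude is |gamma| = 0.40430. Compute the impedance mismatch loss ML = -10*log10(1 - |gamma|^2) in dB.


ML = -10 * log10(1 - 0.40430^2) = -10 * log10(0.83654151) = 0.7751 dB

0.7751 dB


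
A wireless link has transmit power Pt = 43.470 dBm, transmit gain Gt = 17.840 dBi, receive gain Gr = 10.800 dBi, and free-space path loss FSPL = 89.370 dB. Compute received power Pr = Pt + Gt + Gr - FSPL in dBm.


Pr = 43.470 + 17.840 + 10.800 - 89.370 = -17.26 dBm

-17.26 dBm


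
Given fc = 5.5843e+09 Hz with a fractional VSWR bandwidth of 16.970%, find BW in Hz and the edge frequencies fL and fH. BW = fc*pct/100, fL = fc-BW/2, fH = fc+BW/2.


BW = 5.5843e+09 * 16.970/100 = 9.476557e+08 Hz
fL = 5.5843e+09 - 9.476557e+08/2 = 5.110e+09 Hz
fH = 5.5843e+09 + 9.476557e+08/2 = 6.058e+09 Hz

BW=9.477e+08 Hz, fL=5.110e+09 Hz, fH=6.058e+09 Hz


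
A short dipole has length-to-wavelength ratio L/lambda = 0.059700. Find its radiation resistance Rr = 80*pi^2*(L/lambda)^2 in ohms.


Rr = 80 * pi^2 * (0.059700)^2 = 80 * 9.869604 * 3.564090e-03 = 2.814 ohm

2.814 ohm


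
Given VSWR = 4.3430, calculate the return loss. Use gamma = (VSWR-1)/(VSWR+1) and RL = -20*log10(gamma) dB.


gamma = (4.3430 - 1) / (4.3430 + 1) = 0.6256785
RL = -20 * log10(0.6256785) = 4.073 dB

4.073 dB


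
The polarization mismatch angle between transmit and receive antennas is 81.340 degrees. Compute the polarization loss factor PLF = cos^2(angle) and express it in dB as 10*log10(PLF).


PLF_linear = cos^2(81.340 deg) = 0.02267153
PLF_dB = 10 * log10(0.02267153) = -16.45 dB

-16.45 dB


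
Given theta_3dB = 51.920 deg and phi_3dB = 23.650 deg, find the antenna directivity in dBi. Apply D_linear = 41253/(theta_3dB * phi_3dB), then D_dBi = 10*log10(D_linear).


D_linear = 41253 / (51.920 * 23.650) = 33.59617
D_dBi = 10 * log10(33.59617) = 15.26 dBi

15.26 dBi


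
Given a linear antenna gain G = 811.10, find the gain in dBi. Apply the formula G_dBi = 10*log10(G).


G_dBi = 10 * log10(811.10) = 29.09 dBi

29.09 dBi


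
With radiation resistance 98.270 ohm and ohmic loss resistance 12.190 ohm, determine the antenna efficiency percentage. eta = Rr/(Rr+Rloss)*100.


eta = 98.270 / (98.270 + 12.190) * 100 = 88.96%

88.96%


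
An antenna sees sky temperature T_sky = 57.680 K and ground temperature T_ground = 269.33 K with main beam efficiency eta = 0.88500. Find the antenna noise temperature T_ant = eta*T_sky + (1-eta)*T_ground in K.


T_ant = 0.88500 * 57.680 + (1 - 0.88500) * 269.33 = 82.02 K

82.02 K


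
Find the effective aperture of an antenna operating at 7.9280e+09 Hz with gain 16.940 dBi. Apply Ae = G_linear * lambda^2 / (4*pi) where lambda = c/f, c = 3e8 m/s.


lambda = c / f = 3.0000e+08 / 7.9280e+09 = 0.03784057 m
G_linear = 10^(16.940/10) = 49.43107
Ae = G_linear * lambda^2 / (4*pi) = 49.43107 * 0.03784057^2 / (4*pi) = 5.633e-03 m^2

5.633e-03 m^2


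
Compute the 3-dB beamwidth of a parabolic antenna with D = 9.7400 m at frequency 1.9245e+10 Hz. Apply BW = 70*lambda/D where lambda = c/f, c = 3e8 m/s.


lambda = c / f = 3.0000e+08 / 1.9245e+10 = 0.01558846 m
BW = 70 * 0.01558846 / 9.7400 = 0.1120 deg

0.1120 deg


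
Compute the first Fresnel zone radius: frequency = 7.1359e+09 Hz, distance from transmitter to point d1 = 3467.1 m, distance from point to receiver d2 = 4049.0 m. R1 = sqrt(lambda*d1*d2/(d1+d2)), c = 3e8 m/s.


lambda = c / f = 3.0000e+08 / 7.1359e+09 = 0.04204095 m
R1 = sqrt(0.04204095 * 3467.1 * 4049.0 / (3467.1 + 4049.0)) = 8.861 m

8.861 m


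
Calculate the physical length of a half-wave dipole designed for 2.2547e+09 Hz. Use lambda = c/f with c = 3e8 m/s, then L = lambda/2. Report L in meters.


lambda = c / f = 3.0000e+08 / 2.2547e+09 = 0.1330554 m
L = lambda / 2 = 0.1330554 / 2 = 0.06653 m

0.06653 m


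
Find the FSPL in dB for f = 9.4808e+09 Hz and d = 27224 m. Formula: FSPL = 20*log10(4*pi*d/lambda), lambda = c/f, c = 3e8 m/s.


lambda = c / f = 3.0000e+08 / 9.4808e+09 = 0.03164290 m
FSPL = 20 * log10(4*pi*27224/0.03164290) = 140.7 dB

140.7 dB


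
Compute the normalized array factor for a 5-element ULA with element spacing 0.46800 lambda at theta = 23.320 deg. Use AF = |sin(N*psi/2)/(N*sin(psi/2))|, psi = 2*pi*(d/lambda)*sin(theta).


psi = 2*pi*0.46800*sin(23.320 deg) = 1.164056 rad
AF = |sin(5*1.164056/2) / (5*sin(1.164056/2))| = 0.08346

0.08346


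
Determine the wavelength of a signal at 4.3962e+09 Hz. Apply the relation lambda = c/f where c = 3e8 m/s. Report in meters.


lambda = c / f = 3.0000e+08 / 4.3962e+09 = 0.06824 m

0.06824 m


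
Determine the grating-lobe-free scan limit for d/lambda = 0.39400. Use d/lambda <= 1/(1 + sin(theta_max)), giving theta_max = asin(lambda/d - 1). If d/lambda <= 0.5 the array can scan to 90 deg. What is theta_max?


lambda/d - 1 = 1/0.39400 - 1 = 1.538071 >= 1
d/lambda <= 0.5, so the array can scan to endfire without grating lobes: theta_max = 90 deg

90 deg


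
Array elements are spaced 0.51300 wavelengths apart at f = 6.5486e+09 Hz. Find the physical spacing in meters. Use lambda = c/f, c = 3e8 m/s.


lambda = c / f = 3.0000e+08 / 6.5486e+09 = 0.04581132 m
d = 0.51300 * 0.04581132 = 0.02350 m

0.02350 m


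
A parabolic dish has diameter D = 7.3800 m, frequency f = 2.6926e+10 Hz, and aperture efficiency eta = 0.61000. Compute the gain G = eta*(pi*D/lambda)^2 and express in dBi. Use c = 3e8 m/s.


lambda = c / f = 3.0000e+08 / 2.6926e+10 = 0.01114165 m
G_linear = 0.61000 * (pi * 7.3800 / 0.01114165)^2 = 2.641455e+06
G_dBi = 10 * log10(2.641455e+06) = 64.22 dBi

64.22 dBi


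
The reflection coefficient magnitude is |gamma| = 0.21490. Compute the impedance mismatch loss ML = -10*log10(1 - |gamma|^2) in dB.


ML = -10 * log10(1 - 0.21490^2) = -10 * log10(0.95381799) = 0.2053 dB

0.2053 dB


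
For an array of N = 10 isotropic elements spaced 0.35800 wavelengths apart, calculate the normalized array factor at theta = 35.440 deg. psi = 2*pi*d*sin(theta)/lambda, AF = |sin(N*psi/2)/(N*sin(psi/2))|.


psi = 2*pi*0.35800*sin(35.440 deg) = 1.304303 rad
AF = |sin(10*1.304303/2) / (10*sin(1.304303/2))| = 0.03890

0.03890


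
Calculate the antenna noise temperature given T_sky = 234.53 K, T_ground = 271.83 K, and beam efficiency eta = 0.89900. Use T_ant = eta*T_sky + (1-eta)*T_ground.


T_ant = 0.89900 * 234.53 + (1 - 0.89900) * 271.83 = 238.3 K

238.3 K


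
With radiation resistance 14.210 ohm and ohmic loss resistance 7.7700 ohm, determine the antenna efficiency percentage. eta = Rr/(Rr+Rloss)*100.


eta = 14.210 / (14.210 + 7.7700) * 100 = 64.65%

64.65%


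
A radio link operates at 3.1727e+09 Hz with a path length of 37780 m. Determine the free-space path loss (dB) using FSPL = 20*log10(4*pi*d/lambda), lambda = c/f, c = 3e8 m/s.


lambda = c / f = 3.0000e+08 / 3.1727e+09 = 0.09455669 m
FSPL = 20 * log10(4*pi*37780/0.09455669) = 134.0 dB

134.0 dB


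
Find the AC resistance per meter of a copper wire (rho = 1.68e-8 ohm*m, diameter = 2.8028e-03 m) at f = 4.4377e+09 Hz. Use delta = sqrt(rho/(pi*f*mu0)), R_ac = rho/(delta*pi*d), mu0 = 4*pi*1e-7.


delta = sqrt(1.68e-8 / (pi * 4.4377e+09 * 4*pi*1e-7)) = 9.792550e-07 m
R_ac = 1.68e-8 / (9.792550e-07 * pi * 2.8028e-03) = 1.948 ohm/m

1.948 ohm/m


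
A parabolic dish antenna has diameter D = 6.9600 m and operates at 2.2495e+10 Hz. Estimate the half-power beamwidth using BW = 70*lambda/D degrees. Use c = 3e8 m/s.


lambda = c / f = 3.0000e+08 / 2.2495e+10 = 0.01333630 m
BW = 70 * 0.01333630 / 6.9600 = 0.1341 deg

0.1341 deg


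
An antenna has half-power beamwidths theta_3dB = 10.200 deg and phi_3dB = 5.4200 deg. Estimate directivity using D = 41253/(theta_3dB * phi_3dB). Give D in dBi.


D_linear = 41253 / (10.200 * 5.4200) = 746.2014
D_dBi = 10 * log10(746.2014) = 28.73 dBi

28.73 dBi


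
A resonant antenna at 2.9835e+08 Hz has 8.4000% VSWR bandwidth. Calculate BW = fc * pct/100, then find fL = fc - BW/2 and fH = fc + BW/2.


BW = 2.9835e+08 * 8.4000/100 = 2.506140e+07 Hz
fL = 2.9835e+08 - 2.506140e+07/2 = 2.858e+08 Hz
fH = 2.9835e+08 + 2.506140e+07/2 = 3.109e+08 Hz

BW=2.506e+07 Hz, fL=2.858e+08 Hz, fH=3.109e+08 Hz


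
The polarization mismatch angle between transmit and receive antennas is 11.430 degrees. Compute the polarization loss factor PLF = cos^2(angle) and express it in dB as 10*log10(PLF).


PLF_linear = cos^2(11.430 deg) = 0.9607284
PLF_dB = 10 * log10(0.9607284) = -0.1740 dB

-0.1740 dB


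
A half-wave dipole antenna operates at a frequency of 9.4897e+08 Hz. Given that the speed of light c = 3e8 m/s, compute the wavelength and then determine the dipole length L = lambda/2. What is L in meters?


lambda = c / f = 3.0000e+08 / 9.4897e+08 = 0.3161322 m
L = lambda / 2 = 0.3161322 / 2 = 0.1581 m

0.1581 m


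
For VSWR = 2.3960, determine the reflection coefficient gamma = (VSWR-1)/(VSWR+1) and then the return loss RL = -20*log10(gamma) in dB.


gamma = (2.3960 - 1) / (2.3960 + 1) = 0.4110718
RL = -20 * log10(0.4110718) = 7.722 dB

7.722 dB


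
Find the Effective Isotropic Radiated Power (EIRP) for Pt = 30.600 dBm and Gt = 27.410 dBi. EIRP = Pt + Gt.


EIRP = Pt + Gt = 30.600 + 27.410 = 58.01 dBm

58.01 dBm


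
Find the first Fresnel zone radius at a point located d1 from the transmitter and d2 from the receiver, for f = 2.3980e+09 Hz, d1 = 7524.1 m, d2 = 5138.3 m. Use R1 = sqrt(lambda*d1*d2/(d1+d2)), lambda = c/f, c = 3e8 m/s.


lambda = c / f = 3.0000e+08 / 2.3980e+09 = 0.1251043 m
R1 = sqrt(0.1251043 * 7524.1 * 5138.3 / (7524.1 + 5138.3)) = 19.54 m

19.54 m


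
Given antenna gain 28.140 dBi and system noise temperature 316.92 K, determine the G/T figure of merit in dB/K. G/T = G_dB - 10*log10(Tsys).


G/T = 28.140 - 10*log10(316.92) = 28.140 - 25.00950 = 3.131 dB/K

3.131 dB/K


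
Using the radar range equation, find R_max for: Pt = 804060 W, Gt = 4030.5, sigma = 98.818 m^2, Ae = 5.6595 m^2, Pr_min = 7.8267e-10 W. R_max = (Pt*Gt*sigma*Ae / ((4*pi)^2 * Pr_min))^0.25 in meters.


R^4 = 804060*4030.5*98.818*5.6595 / ((4*pi)^2 * 7.8267e-10) = 1.466436e+19
R_max = 1.466436e+19^0.25 = 61882 m

61882 m


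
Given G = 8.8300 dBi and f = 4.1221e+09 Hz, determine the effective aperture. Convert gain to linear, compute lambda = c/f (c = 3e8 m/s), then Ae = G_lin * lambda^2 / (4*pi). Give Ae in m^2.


lambda = c / f = 3.0000e+08 / 4.1221e+09 = 0.07277844 m
G_linear = 10^(8.8300/10) = 7.638358
Ae = G_linear * lambda^2 / (4*pi) = 7.638358 * 0.07277844^2 / (4*pi) = 3.220e-03 m^2

3.220e-03 m^2


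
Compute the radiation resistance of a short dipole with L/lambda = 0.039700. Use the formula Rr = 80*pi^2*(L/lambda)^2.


Rr = 80 * pi^2 * (0.039700)^2 = 80 * 9.869604 * 1.576090e-03 = 1.244 ohm

1.244 ohm


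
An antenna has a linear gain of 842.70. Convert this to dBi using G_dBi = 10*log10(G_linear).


G_dBi = 10 * log10(842.70) = 29.26 dBi

29.26 dBi


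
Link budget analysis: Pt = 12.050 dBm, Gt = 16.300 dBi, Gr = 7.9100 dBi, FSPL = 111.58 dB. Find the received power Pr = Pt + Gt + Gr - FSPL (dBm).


Pr = 12.050 + 16.300 + 7.9100 - 111.58 = -75.32 dBm

-75.32 dBm


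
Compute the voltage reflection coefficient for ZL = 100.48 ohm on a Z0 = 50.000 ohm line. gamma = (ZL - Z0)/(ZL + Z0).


gamma = (100.48 - 50.000) / (100.48 + 50.000) = 0.3355

0.3355


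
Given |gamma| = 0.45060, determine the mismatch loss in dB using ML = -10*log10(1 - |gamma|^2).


ML = -10 * log10(1 - 0.45060^2) = -10 * log10(0.79695964) = 0.9856 dB

0.9856 dB


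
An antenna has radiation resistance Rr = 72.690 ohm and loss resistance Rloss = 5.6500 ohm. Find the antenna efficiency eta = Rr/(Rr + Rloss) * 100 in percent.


eta = 72.690 / (72.690 + 5.6500) * 100 = 92.79%

92.79%


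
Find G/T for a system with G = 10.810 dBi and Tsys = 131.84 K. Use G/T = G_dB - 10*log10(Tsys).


G/T = 10.810 - 10*log10(131.84) = 10.810 - 21.20047 = -10.39 dB/K

-10.39 dB/K


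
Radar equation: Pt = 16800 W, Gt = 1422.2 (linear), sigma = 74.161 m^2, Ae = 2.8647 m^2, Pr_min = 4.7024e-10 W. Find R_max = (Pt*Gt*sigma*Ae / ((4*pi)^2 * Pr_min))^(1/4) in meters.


R^4 = 16800*1422.2*74.161*2.8647 / ((4*pi)^2 * 4.7024e-10) = 6.835738e+16
R_max = 6.835738e+16^0.25 = 16169 m

16169 m


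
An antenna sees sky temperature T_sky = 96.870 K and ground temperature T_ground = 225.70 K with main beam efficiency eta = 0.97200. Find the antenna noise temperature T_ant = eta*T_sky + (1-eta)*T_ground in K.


T_ant = 0.97200 * 96.870 + (1 - 0.97200) * 225.70 = 100.5 K

100.5 K


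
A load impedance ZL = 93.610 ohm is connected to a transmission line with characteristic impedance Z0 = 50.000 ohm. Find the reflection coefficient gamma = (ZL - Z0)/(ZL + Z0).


gamma = (93.610 - 50.000) / (93.610 + 50.000) = 0.3037

0.3037


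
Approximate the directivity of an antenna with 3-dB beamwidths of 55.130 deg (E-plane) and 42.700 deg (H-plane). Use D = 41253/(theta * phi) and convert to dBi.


D_linear = 41253 / (55.130 * 42.700) = 17.52426
D_dBi = 10 * log10(17.52426) = 12.44 dBi

12.44 dBi


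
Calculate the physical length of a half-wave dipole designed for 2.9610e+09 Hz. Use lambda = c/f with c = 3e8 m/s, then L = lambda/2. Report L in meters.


lambda = c / f = 3.0000e+08 / 2.9610e+09 = 0.1013171 m
L = lambda / 2 = 0.1013171 / 2 = 0.05066 m

0.05066 m


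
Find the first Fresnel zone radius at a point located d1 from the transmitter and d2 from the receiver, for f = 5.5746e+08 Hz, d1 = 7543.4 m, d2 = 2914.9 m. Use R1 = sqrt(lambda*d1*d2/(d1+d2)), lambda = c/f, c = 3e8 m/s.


lambda = c / f = 3.0000e+08 / 5.5746e+08 = 0.5381552 m
R1 = sqrt(0.5381552 * 7543.4 * 2914.9 / (7543.4 + 2914.9)) = 33.64 m

33.64 m


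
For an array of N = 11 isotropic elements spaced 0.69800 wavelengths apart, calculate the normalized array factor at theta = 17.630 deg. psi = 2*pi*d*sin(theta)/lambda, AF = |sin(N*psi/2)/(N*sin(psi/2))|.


psi = 2*pi*0.69800*sin(17.630 deg) = 1.328281 rad
AF = |sin(11*1.328281/2) / (11*sin(1.328281/2))| = 0.1259

0.1259


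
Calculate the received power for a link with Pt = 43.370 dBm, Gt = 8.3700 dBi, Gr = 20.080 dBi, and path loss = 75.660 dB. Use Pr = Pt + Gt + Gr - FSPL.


Pr = 43.370 + 8.3700 + 20.080 - 75.660 = -3.84 dBm

-3.84 dBm


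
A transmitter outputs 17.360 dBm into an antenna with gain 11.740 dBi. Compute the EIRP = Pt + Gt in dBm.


EIRP = Pt + Gt = 17.360 + 11.740 = 29.10 dBm

29.10 dBm


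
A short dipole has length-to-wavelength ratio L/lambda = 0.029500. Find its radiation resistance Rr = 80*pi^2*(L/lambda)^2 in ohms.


Rr = 80 * pi^2 * (0.029500)^2 = 80 * 9.869604 * 8.702500e-04 = 0.6871 ohm

0.6871 ohm


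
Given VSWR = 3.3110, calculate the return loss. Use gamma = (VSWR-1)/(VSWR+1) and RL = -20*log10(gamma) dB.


gamma = (3.3110 - 1) / (3.3110 + 1) = 0.5360705
RL = -20 * log10(0.5360705) = 5.416 dB

5.416 dB


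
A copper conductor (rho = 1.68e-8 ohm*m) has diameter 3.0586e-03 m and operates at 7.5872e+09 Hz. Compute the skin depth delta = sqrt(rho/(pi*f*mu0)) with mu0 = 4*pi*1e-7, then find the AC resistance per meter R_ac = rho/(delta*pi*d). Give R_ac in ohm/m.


delta = sqrt(1.68e-8 / (pi * 7.5872e+09 * 4*pi*1e-7)) = 7.489175e-07 m
R_ac = 1.68e-8 / (7.489175e-07 * pi * 3.0586e-03) = 2.335 ohm/m

2.335 ohm/m


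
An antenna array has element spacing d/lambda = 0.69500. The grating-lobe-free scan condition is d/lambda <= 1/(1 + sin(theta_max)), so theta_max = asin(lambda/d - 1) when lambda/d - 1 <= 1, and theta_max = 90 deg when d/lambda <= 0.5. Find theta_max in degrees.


lambda/d - 1 = 1/0.69500 - 1 = 0.4388489
theta_max = asin(0.4388489) = 26.03 deg

26.03 deg


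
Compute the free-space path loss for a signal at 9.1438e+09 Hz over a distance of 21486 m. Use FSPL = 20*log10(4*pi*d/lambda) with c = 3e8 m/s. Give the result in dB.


lambda = c / f = 3.0000e+08 / 9.1438e+09 = 0.03280912 m
FSPL = 20 * log10(4*pi*21486/0.03280912) = 138.3 dB

138.3 dB


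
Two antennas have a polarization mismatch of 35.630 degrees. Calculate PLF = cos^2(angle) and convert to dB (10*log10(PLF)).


PLF_linear = cos^2(35.630 deg) = 0.6606371
PLF_dB = 10 * log10(0.6606371) = -1.800 dB

-1.800 dB


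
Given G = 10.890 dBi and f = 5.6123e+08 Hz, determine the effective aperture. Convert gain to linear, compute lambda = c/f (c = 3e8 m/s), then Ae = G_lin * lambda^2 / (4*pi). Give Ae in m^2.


lambda = c / f = 3.0000e+08 / 5.6123e+08 = 0.5345402 m
G_linear = 10^(10.890/10) = 12.27439
Ae = G_linear * lambda^2 / (4*pi) = 12.27439 * 0.5345402^2 / (4*pi) = 0.2791 m^2

0.2791 m^2


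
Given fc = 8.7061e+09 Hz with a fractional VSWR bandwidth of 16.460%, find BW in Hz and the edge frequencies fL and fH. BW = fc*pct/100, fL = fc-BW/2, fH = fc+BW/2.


BW = 8.7061e+09 * 16.460/100 = 1.433024e+09 Hz
fL = 8.7061e+09 - 1.433024e+09/2 = 7.990e+09 Hz
fH = 8.7061e+09 + 1.433024e+09/2 = 9.423e+09 Hz

BW=1.433e+09 Hz, fL=7.990e+09 Hz, fH=9.423e+09 Hz


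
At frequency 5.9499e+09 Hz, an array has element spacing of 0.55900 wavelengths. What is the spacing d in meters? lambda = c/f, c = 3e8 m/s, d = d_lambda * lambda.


lambda = c / f = 3.0000e+08 / 5.9499e+09 = 0.05042102 m
d = 0.55900 * 0.05042102 = 0.02819 m

0.02819 m


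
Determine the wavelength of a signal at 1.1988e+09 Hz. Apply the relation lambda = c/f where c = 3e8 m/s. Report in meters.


lambda = c / f = 3.0000e+08 / 1.1988e+09 = 0.2503 m

0.2503 m


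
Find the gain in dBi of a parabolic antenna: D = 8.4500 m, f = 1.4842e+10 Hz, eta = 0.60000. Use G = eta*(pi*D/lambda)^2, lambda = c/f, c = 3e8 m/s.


lambda = c / f = 3.0000e+08 / 1.4842e+10 = 0.02021291 m
G_linear = 0.60000 * (pi * 8.4500 / 0.02021291)^2 = 1.034920e+06
G_dBi = 10 * log10(1.034920e+06) = 60.15 dBi

60.15 dBi


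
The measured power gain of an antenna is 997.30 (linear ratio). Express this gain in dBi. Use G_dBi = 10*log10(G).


G_dBi = 10 * log10(997.30) = 29.99 dBi

29.99 dBi


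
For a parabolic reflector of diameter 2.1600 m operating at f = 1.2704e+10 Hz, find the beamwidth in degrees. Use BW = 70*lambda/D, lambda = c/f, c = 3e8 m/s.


lambda = c / f = 3.0000e+08 / 1.2704e+10 = 0.02361461 m
BW = 70 * 0.02361461 / 2.1600 = 0.7653 deg

0.7653 deg


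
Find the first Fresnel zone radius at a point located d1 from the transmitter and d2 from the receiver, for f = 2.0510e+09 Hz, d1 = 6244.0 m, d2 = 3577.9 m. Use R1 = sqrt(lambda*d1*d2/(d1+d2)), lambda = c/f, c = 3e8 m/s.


lambda = c / f = 3.0000e+08 / 2.0510e+09 = 0.1462701 m
R1 = sqrt(0.1462701 * 6244.0 * 3577.9 / (6244.0 + 3577.9)) = 18.24 m

18.24 m


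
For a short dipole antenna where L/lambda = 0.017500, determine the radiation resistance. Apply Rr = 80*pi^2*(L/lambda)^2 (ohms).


Rr = 80 * pi^2 * (0.017500)^2 = 80 * 9.869604 * 3.062500e-04 = 0.2418 ohm

0.2418 ohm


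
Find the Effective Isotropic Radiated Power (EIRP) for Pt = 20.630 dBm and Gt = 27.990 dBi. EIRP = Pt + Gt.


EIRP = Pt + Gt = 20.630 + 27.990 = 48.62 dBm

48.62 dBm


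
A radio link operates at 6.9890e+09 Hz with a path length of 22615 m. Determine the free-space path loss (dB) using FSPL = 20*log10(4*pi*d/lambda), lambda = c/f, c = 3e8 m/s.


lambda = c / f = 3.0000e+08 / 6.9890e+09 = 0.04292460 m
FSPL = 20 * log10(4*pi*22615/0.04292460) = 136.4 dB

136.4 dB


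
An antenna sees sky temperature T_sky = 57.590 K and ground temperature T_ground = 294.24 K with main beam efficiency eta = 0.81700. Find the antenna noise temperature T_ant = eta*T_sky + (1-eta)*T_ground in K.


T_ant = 0.81700 * 57.590 + (1 - 0.81700) * 294.24 = 100.9 K

100.9 K


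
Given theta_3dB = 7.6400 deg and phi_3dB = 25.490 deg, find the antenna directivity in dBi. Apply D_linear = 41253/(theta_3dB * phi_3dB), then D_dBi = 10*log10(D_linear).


D_linear = 41253 / (7.6400 * 25.490) = 211.8324
D_dBi = 10 * log10(211.8324) = 23.26 dBi

23.26 dBi


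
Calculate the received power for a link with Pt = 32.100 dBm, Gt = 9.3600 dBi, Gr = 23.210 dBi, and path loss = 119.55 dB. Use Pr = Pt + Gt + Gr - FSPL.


Pr = 32.100 + 9.3600 + 23.210 - 119.55 = -54.88 dBm

-54.88 dBm


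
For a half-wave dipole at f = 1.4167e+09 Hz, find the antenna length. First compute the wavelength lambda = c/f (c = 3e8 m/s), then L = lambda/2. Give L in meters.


lambda = c / f = 3.0000e+08 / 1.4167e+09 = 0.2117597 m
L = lambda / 2 = 0.2117597 / 2 = 0.1059 m

0.1059 m


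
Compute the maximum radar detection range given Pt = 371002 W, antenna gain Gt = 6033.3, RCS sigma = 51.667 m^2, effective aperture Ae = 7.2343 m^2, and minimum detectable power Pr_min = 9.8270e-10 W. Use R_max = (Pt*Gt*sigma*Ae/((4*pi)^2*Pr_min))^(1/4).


R^4 = 371002*6033.3*51.667*7.2343 / ((4*pi)^2 * 9.8270e-10) = 5.391384e+18
R_max = 5.391384e+18^0.25 = 48186 m

48186 m


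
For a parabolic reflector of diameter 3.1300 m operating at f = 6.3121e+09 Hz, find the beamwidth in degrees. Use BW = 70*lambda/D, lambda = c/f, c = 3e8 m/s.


lambda = c / f = 3.0000e+08 / 6.3121e+09 = 0.04752776 m
BW = 70 * 0.04752776 / 3.1300 = 1.063 deg

1.063 deg


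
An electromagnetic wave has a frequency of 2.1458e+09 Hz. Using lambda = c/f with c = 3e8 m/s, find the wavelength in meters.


lambda = c / f = 3.0000e+08 / 2.1458e+09 = 0.1398 m

0.1398 m


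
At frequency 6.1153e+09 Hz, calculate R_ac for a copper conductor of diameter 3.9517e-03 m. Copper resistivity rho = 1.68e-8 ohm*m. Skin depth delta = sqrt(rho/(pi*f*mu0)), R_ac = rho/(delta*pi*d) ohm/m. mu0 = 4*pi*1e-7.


delta = sqrt(1.68e-8 / (pi * 6.1153e+09 * 4*pi*1e-7)) = 8.341917e-07 m
R_ac = 1.68e-8 / (8.341917e-07 * pi * 3.9517e-03) = 1.622 ohm/m

1.622 ohm/m


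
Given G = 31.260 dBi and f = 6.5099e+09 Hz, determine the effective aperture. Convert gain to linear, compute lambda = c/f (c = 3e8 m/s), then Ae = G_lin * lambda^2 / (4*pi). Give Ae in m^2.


lambda = c / f = 3.0000e+08 / 6.5099e+09 = 0.04608366 m
G_linear = 10^(31.260/10) = 1336.596
Ae = G_linear * lambda^2 / (4*pi) = 1336.596 * 0.04608366^2 / (4*pi) = 0.2259 m^2

0.2259 m^2


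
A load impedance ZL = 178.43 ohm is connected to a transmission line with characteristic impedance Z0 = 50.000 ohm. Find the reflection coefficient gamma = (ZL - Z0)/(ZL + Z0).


gamma = (178.43 - 50.000) / (178.43 + 50.000) = 0.5622

0.5622


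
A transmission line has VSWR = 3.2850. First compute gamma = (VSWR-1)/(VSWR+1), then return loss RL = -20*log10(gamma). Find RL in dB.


gamma = (3.2850 - 1) / (3.2850 + 1) = 0.5332555
RL = -20 * log10(0.5332555) = 5.461 dB

5.461 dB


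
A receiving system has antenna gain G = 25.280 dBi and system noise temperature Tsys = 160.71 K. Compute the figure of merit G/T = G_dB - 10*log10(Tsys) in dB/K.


G/T = 25.280 - 10*log10(160.71) = 25.280 - 22.06043 = 3.220 dB/K

3.220 dB/K


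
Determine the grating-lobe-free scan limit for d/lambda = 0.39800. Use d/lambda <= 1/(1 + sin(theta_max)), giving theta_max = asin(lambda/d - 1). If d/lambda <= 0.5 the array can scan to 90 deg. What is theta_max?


lambda/d - 1 = 1/0.39800 - 1 = 1.512563 >= 1
d/lambda <= 0.5, so the array can scan to endfire without grating lobes: theta_max = 90 deg

90 deg


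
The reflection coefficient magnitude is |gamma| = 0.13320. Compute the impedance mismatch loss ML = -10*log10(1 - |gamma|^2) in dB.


ML = -10 * log10(1 - 0.13320^2) = -10 * log10(0.98225776) = 0.07775 dB

0.07775 dB


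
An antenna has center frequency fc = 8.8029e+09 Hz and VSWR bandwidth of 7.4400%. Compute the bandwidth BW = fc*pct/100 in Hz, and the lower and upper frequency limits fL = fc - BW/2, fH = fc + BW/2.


BW = 8.8029e+09 * 7.4400/100 = 6.549358e+08 Hz
fL = 8.8029e+09 - 6.549358e+08/2 = 8.475e+09 Hz
fH = 8.8029e+09 + 6.549358e+08/2 = 9.130e+09 Hz

BW=6.549e+08 Hz, fL=8.475e+09 Hz, fH=9.130e+09 Hz


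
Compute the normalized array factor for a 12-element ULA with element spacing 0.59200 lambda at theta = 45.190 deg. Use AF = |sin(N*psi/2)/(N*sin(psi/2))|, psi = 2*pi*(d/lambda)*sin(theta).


psi = 2*pi*0.59200*sin(45.190 deg) = 2.638894 rad
AF = |sin(12*2.638894/2) / (12*sin(2.638894/2))| = 0.01076

0.01076


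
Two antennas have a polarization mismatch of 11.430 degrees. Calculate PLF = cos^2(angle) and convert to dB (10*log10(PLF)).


PLF_linear = cos^2(11.430 deg) = 0.9607284
PLF_dB = 10 * log10(0.9607284) = -0.1740 dB

-0.1740 dB


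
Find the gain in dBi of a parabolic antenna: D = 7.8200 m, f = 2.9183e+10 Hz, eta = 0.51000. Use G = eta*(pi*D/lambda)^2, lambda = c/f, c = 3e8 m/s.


lambda = c / f = 3.0000e+08 / 2.9183e+10 = 0.01027996 m
G_linear = 0.51000 * (pi * 7.8200 / 0.01027996)^2 = 2.912732e+06
G_dBi = 10 * log10(2.912732e+06) = 64.64 dBi

64.64 dBi


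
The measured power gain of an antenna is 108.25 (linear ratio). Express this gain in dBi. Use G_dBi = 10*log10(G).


G_dBi = 10 * log10(108.25) = 20.34 dBi

20.34 dBi


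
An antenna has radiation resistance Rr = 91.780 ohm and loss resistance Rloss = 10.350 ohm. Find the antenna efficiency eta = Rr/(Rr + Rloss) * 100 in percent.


eta = 91.780 / (91.780 + 10.350) * 100 = 89.87%

89.87%


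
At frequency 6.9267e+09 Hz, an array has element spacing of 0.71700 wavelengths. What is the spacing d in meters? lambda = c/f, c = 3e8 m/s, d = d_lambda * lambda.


lambda = c / f = 3.0000e+08 / 6.9267e+09 = 0.04331067 m
d = 0.71700 * 0.04331067 = 0.03105 m

0.03105 m


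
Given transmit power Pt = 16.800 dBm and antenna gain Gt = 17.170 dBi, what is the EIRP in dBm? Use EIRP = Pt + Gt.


EIRP = Pt + Gt = 16.800 + 17.170 = 33.97 dBm

33.97 dBm


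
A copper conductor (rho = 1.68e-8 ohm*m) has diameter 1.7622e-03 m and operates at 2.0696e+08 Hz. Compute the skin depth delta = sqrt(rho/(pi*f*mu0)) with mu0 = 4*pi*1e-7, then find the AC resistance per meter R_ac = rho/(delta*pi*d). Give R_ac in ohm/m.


delta = sqrt(1.68e-8 / (pi * 2.0696e+08 * 4*pi*1e-7)) = 4.534523e-06 m
R_ac = 1.68e-8 / (4.534523e-06 * pi * 1.7622e-03) = 0.6692 ohm/m

0.6692 ohm/m


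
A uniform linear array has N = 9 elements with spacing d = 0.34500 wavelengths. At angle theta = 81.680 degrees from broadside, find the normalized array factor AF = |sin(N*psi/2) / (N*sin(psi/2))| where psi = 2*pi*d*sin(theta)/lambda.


psi = 2*pi*0.34500*sin(81.680 deg) = 2.144885 rad
AF = |sin(9*2.144885/2) / (9*sin(2.144885/2))| = 0.02849

0.02849


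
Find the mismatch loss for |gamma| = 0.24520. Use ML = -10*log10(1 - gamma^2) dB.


ML = -10 * log10(1 - 0.24520^2) = -10 * log10(0.93987696) = 0.2693 dB

0.2693 dB


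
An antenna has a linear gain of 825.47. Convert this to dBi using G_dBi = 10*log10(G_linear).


G_dBi = 10 * log10(825.47) = 29.17 dBi

29.17 dBi


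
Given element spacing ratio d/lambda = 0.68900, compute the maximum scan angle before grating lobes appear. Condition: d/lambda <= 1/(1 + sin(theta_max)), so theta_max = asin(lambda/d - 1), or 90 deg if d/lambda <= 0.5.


lambda/d - 1 = 1/0.68900 - 1 = 0.4513788
theta_max = asin(0.4513788) = 26.83 deg

26.83 deg


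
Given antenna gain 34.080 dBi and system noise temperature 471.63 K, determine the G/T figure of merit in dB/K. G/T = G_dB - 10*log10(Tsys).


G/T = 34.080 - 10*log10(471.63) = 34.080 - 26.73601 = 7.344 dB/K

7.344 dB/K


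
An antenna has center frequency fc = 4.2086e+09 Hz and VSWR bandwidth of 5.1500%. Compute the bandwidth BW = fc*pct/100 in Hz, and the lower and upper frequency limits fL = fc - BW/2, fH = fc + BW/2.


BW = 4.2086e+09 * 5.1500/100 = 2.167429e+08 Hz
fL = 4.2086e+09 - 2.167429e+08/2 = 4.100e+09 Hz
fH = 4.2086e+09 + 2.167429e+08/2 = 4.317e+09 Hz

BW=2.167e+08 Hz, fL=4.100e+09 Hz, fH=4.317e+09 Hz


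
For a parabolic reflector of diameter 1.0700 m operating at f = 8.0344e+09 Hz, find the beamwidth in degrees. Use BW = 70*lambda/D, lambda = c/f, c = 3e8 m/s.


lambda = c / f = 3.0000e+08 / 8.0344e+09 = 0.03733944 m
BW = 70 * 0.03733944 / 1.0700 = 2.443 deg

2.443 deg


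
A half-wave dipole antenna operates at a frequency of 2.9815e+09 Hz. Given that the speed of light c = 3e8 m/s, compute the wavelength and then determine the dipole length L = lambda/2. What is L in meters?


lambda = c / f = 3.0000e+08 / 2.9815e+09 = 0.1006205 m
L = lambda / 2 = 0.1006205 / 2 = 0.05031 m

0.05031 m


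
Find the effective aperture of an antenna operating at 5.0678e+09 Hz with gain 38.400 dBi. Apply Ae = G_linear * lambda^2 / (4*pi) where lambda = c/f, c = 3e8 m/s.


lambda = c / f = 3.0000e+08 / 5.0678e+09 = 0.05919728 m
G_linear = 10^(38.400/10) = 6918.310
Ae = G_linear * lambda^2 / (4*pi) = 6918.310 * 0.05919728^2 / (4*pi) = 1.929 m^2

1.929 m^2


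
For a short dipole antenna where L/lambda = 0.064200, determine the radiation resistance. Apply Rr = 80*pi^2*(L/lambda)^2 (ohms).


Rr = 80 * pi^2 * (0.064200)^2 = 80 * 9.869604 * 4.121640e-03 = 3.254 ohm

3.254 ohm


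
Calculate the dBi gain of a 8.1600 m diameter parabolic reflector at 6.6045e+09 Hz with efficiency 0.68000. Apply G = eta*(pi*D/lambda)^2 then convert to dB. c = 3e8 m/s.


lambda = c / f = 3.0000e+08 / 6.6045e+09 = 0.04542357 m
G_linear = 0.68000 * (pi * 8.1600 / 0.04542357)^2 = 216584.0
G_dBi = 10 * log10(216584.0) = 53.36 dBi

53.36 dBi


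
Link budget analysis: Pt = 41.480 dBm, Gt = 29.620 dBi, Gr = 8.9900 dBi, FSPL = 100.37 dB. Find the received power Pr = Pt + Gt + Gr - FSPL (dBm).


Pr = 41.480 + 29.620 + 8.9900 - 100.37 = -20.28 dBm

-20.28 dBm


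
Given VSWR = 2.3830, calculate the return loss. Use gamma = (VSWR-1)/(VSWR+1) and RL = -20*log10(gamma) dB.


gamma = (2.3830 - 1) / (2.3830 + 1) = 0.4088087
RL = -20 * log10(0.4088087) = 7.770 dB

7.770 dB


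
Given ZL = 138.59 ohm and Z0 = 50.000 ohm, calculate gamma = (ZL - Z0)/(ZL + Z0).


gamma = (138.59 - 50.000) / (138.59 + 50.000) = 0.4697

0.4697


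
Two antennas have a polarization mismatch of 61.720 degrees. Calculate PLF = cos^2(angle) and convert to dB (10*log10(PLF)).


PLF_linear = cos^2(61.720 deg) = 0.2244683
PLF_dB = 10 * log10(0.2244683) = -6.488 dB

-6.488 dB


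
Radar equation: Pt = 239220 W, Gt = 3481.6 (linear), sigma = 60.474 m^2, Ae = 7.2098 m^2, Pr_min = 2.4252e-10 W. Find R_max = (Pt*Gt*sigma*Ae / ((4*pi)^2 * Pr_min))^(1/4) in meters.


R^4 = 239220*3481.6*60.474*7.2098 / ((4*pi)^2 * 2.4252e-10) = 9.482023e+18
R_max = 9.482023e+18^0.25 = 55491 m

55491 m
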